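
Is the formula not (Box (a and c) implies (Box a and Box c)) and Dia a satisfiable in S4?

Unsatisfiable

1. not (Box (a and c) implies (Box a and Box c)) and Dia a, w0
2. not (Box (a and c) implies (Box a and Box c)), w0
3. Dia a, w0
4. Box (a and c), w0
5. not (Box a and Box c), w0
6. a and c, w0
7. a, w0
8. c, w0
9. not Box c, w0
10. a, w1
11. a and c, w1
12. c, w1
13. not c, w2
14. a and c, w2
15. a, w2
16. c, w2
Accessibility: w0Rw0, w0Rw1, w0Rw2, w1Rw1, w2Rw2
Branch closes: c and not c both at w2.
All branches of the tableau close; one closing branch shown above.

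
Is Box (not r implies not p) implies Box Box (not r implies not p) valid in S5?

Tableau for the negation not (Box (not r implies not p) implies Box Box (not r implies not p)):
1. not (Box (not r implies not p) implies Box Box (not r implies not p)), 0
2. Box (not r implies not p), 0
3. not Box Box (not r implies not p), 0
4. not r implies not p, 0
5. not p, 0
6. not Box (not r implies not p), 1
7. not r implies not p, 1
8. not p, 1
9. not (not r implies not p), 2
10. not r, 2
11. p, 2
12. not r implies not p, 2
13. not p, 2
Accessibility: 0R0, 0R1, 0R2, 1R0, 1R1, 1R2, 2R0, 2R1, 2R2
Branch closes: p and not p both at 2.
Every branch of the negation's tableau closes; the branch above is one of them.

Valid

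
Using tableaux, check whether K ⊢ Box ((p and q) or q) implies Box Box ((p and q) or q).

Invalid (countermodel exists)

Tableau for the negation not (Box ((p and q) or q) implies Box Box ((p and q) or q)):
1. not (Box ((p and q) or q) implies Box Box ((p and q) or q)), w0
2. Box ((p and q) or q), w0
3. not Box Box ((p and q) or q), w0
4. not Box ((p and q) or q), w1
5. (p and q) or q, w1
6. q, w1
7. not ((p and q) or q), w2
8. not (p and q), w2
9. not q, w2
Accessibility: w0Rw1, w1Rw2
The negation has an open branch (countermodel exists).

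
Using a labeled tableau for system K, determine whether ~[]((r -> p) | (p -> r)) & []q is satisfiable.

Unsatisfiable (every branch closes)

1. ~[]((r -> p) | (p -> r)) & []q, u
2. ~[]((r -> p) | (p -> r)), u   [&-rule on 1]
3. []q, u   [&-rule on 1]
4. ~((r -> p) | (p -> r)), v   [~[]-rule on 2: fresh world v, uRv]
5. ~(r -> p), v   [~|-rule on 4]
6. ~(p -> r), v   [~|-rule on 4]
7. r, v   [~->-rule on 5]
8. ~p, v   [~->-rule on 5]
9. p, v   [~->-rule on 6]
10. ~r, v   [~->-rule on 6]
Accessibility: uRv
Branch closes: p and ~p both at v.
All branches of the tableau close; one closing branch shown above.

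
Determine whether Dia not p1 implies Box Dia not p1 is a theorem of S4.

Tableau for the negation not (Dia not p1 implies Box Dia not p1):
1. not (Dia not p1 implies Box Dia not p1), w0
2. Dia not p1, w0
3. not Box Dia not p1, w0
4. not p1, w1
5. not Dia not p1, w2
6. p1, w2
Accessibility: w0Rw0, w0Rw1, w0Rw2, w1Rw1, w2Rw2
The negation has an open branch (countermodel exists).

No, not valid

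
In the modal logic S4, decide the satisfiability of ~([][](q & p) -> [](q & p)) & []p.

Unsatisfiable (every branch closes)

1. ~([][](q & p) -> [](q & p)) & []p, 0
2. ~([][](q & p) -> [](q & p)), 0
3. []p, 0
4. [][](q & p), 0
5. ~[](q & p), 0
6. p, 0
7. [](q & p), 0
8. q & p, 0
9. q, 0
10. ~(q & p), 1
11. p, 1
12. [](q & p), 1
13. q & p, 1
14. q, 1
15. ~p, 1
Accessibility: 0R0, 0R1, 1R1
Branch closes: p and ~p both at 1.
All branches of the tableau close; one closing branch shown above.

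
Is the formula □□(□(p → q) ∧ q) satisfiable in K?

Yes, satisfiable

1. □□(□(p → q) ∧ q), 0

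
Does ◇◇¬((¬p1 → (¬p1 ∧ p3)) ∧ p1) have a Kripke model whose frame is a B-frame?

1. ◇◇¬((¬p1 → (¬p1 ∧ p3)) ∧ p1), w0
2. ◇¬((¬p1 → (¬p1 ∧ p3)) ∧ p1), w1   [◇-rule on 1: fresh world w1, w0Rw1]
3. ¬((¬p1 → (¬p1 ∧ p3)) ∧ p1), w2   [◇-rule on 2: fresh world w2, w1Rw2]
4. ¬p1, w2   [¬∧-rule on 3 (branches; this branch)]
Accessibility: w0Rw0, w0Rw1, w1Rw0, w1Rw1, w1Rw2, w2Rw1, w2Rw2

Satisfiable (open branch found)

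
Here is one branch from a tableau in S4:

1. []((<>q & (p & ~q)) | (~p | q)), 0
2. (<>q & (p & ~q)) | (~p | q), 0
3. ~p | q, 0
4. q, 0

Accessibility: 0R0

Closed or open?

Not closed

No world carries both an atom and its negation.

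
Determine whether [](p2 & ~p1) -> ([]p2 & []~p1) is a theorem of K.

Valid in K

Tableau for the negation ~([](p2 & ~p1) -> ([]p2 & []~p1)):
1. ~([](p2 & ~p1) -> ([]p2 & []~p1)), 0
2. [](p2 & ~p1), 0
3. ~([]p2 & []~p1), 0
4. ~[]~p1, 0
5. p1, 1
6. p2 & ~p1, 1
7. p2, 1
8. ~p1, 1
Accessibility: 0R1
Branch closes: p1 and ~p1 both at 1.
Every branch of the negation's tableau closes; the branch above is one of them.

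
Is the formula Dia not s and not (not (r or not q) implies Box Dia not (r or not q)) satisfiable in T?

1. Dia not s and not (not (r or not q) implies Box Dia not (r or not q)), w0
2. Dia not s, w0
3. not (not (r or not q) implies Box Dia not (r or not q)), w0
4. not (r or not q), w0
5. not Box Dia not (r or not q), w0
6. not r, w0
7. q, w0
8. not s, w1
9. not Dia not (r or not q), w2
10. r or not q, w2
11. not q, w2
Accessibility: w0Rw0, w0Rw1, w0Rw2, w1Rw1, w2Rw2

Yes, satisfiable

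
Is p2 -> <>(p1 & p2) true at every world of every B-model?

Not valid

Tableau for the negation ~(p2 -> <>(p1 & p2)):
1. ~(p2 -> <>(p1 & p2)), 0
2. p2, 0
3. ~<>(p1 & p2), 0
4. ~(p1 & p2), 0
5. ~p1, 0
Accessibility: 0R0
The negation has an open branch (countermodel exists).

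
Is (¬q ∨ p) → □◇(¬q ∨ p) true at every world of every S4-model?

Tableau for the negation ¬((¬q ∨ p) → □◇(¬q ∨ p)):
1. ¬((¬q ∨ p) → □◇(¬q ∨ p)), w0
2. ¬q ∨ p, w0
3. ¬□◇(¬q ∨ p), w0
4. p, w0
5. ¬◇(¬q ∨ p), w1
6. ¬(¬q ∨ p), w1
7. q, w1
8. ¬p, w1
Accessibility: w0Rw0, w0Rw1, w1Rw1
The negation has an open branch (countermodel exists).

Invalid (countermodel exists)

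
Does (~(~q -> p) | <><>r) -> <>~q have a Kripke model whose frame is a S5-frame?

Yes, satisfiable

1. (~(~q -> p) | <><>r) -> <>~q, u
2. <>~q, u
3. ~q, v
Accessibility: uRu, uRv, vRu, vRv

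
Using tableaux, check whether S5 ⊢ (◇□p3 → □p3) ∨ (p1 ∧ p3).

Valid

Tableau for the negation ¬((◇□p3 → □p3) ∨ (p1 ∧ p3)):
1. ¬((◇□p3 → □p3) ∨ (p1 ∧ p3)), u
2. ¬(◇□p3 → □p3), u
3. ¬(p1 ∧ p3), u
4. ◇□p3, u
5. ¬□p3, u
6. ¬p1, u
7. □p3, v
8. p3, u
9. p3, v
10. ¬p3, w
11. p3, w
Accessibility: uRu, uRv, uRw, vRu, vRv, vRw, wRu, wRv, wRw
Branch closes: p3 and ¬p3 both at w.
Every branch of the negation's tableau closes; the branch above is one of them.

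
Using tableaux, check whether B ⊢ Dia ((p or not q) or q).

Tableau for the negation not Dia ((p or not q) or q):
1. not Dia ((p or not q) or q), w0
2. not ((p or not q) or q), w0
3. not (p or not q), w0
4. not q, w0
5. not p, w0
6. q, w0
Accessibility: w0Rw0
Branch closes: q and not q both at w0.
Every branch of the negation's tableau closes; the branch above is one of them.

Valid in B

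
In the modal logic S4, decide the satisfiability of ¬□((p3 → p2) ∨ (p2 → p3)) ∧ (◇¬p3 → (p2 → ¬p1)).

No, unsatisfiable

1. ¬□((p3 → p2) ∨ (p2 → p3)) ∧ (◇¬p3 → (p2 → ¬p1)), w0
2. ¬□((p3 → p2) ∨ (p2 → p3)), w0   [∧-rule on 1]
3. ◇¬p3 → (p2 → ¬p1), w0   [∧-rule on 1]
4. p2 → ¬p1, w0   [→-rule on 3 (branches; this branch)]
5. ¬p1, w0   [→-rule on 4 (branches; this branch)]
6. ¬((p3 → p2) ∨ (p2 → p3)), w1   [¬□-rule on 2: fresh world w1, w0Rw1]
7. ¬(p3 → p2), w1   [¬∨-rule on 6]
8. ¬(p2 → p3), w1   [¬∨-rule on 6]
9. p3, w1   [¬→-rule on 7]
10. ¬p2, w1   [¬→-rule on 7]
11. p2, w1   [¬→-rule on 8]
12. ¬p3, w1   [¬→-rule on 8]
Accessibility: w0Rw0, w0Rw1, w1Rw1
Branch closes: p2 and ¬p2 both at w1.
(One branch shown.) All branches close.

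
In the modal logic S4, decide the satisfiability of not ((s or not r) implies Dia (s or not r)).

1. not ((s or not r) implies Dia (s or not r)), u
2. s or not r, u   [neg-implies-rule on 1]
3. not Dia (s or not r), u   [neg-implies-rule on 1]
4. not (s or not r), u   [neg-Dia-rule on 3 via uRu]
5. not s, u   [neg-or-rule on 4]
6. r, u   [neg-or-rule on 4]
7. not r, u   [or-rule on 2 (branches; this branch)]
Accessibility: uRu
Branch closes: r and not r both at u.
All branches of the tableau close; one closing branch shown above.

Unsatisfiable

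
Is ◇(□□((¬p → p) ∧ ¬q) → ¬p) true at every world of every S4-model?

Tableau for the negation ¬◇(□□((¬p → p) ∧ ¬q) → ¬p):
1. ¬◇(□□((¬p → p) ∧ ¬q) → ¬p), u
2. ¬(□□((¬p → p) ∧ ¬q) → ¬p), u
3. □□((¬p → p) ∧ ¬q), u
4. p, u
5. □((¬p → p) ∧ ¬q), u
6. (¬p → p) ∧ ¬q, u
7. ¬p → p, u
8. ¬q, u
Accessibility: uRu
The negation has an open branch (countermodel exists).

Invalid (countermodel exists)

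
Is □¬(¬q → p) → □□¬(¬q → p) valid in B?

Tableau for the negation ¬(□¬(¬q → p) → □□¬(¬q → p)):
1. ¬(□¬(¬q → p) → □□¬(¬q → p)), w0
2. □¬(¬q → p), w0
3. ¬□□¬(¬q → p), w0
4. ¬(¬q → p), w0
5. ¬q, w0
6. ¬p, w0
7. ¬□¬(¬q → p), w1
8. ¬(¬q → p), w1
9. ¬q, w1
10. ¬p, w1
11. ¬q → p, w2
12. p, w2
Accessibility: w0Rw0, w0Rw1, w1Rw0, w1Rw1, w1Rw2, w2Rw1, w2Rw2
The negation has an open branch (countermodel exists).

Not valid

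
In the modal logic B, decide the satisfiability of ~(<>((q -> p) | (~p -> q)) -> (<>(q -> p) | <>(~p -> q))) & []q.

Unsatisfiable

1. ~(<>((q -> p) | (~p -> q)) -> (<>(q -> p) | <>(~p -> q))) & []q, 0
2. ~(<>((q -> p) | (~p -> q)) -> (<>(q -> p) | <>(~p -> q))), 0   [&-rule on 1]
3. []q, 0   [&-rule on 1]
4. <>((q -> p) | (~p -> q)), 0   [~->-rule on 2]
5. ~(<>(q -> p) | <>(~p -> q)), 0   [~->-rule on 2]
6. ~<>(q -> p), 0   [~|-rule on 5]
7. ~<>(~p -> q), 0   [~|-rule on 5]
8. q, 0   [[]-rule on 3 via 0R0]
9. ~(q -> p), 0   [~<>-rule on 6 via 0R0]
10. ~p, 0   [~->-rule on 9]
11. ~(~p -> q), 0   [~<>-rule on 7 via 0R0]
12. ~q, 0   [~->-rule on 11]
Accessibility: 0R0
Branch closes: q and ~q both at 0.
(One branch shown.) All branches close.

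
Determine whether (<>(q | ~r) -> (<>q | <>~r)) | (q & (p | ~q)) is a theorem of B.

Valid in B

Tableau for the negation ~((<>(q | ~r) -> (<>q | <>~r)) | (q & (p | ~q))):
1. ~((<>(q | ~r) -> (<>q | <>~r)) | (q & (p | ~q))), u
2. ~(<>(q | ~r) -> (<>q | <>~r)), u
3. ~(q & (p | ~q)), u
4. <>(q | ~r), u
5. ~(<>q | <>~r), u
6. ~<>q, u
7. ~<>~r, u
8. ~q, u
9. r, u
10. q | ~r, v
11. ~q, v
12. r, v
13. ~r, v
Accessibility: uRu, uRv, vRu, vRv
Branch closes: r and ~r both at v.
All branches of the negation close; one closing branch shown above.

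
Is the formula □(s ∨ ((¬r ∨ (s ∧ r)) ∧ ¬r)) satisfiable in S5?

Satisfiable (open branch found)

1. □(s ∨ ((¬r ∨ (s ∧ r)) ∧ ¬r)), u
2. s ∨ ((¬r ∨ (s ∧ r)) ∧ ¬r), u
3. (¬r ∨ (s ∧ r)) ∧ ¬r, u
4. ¬r ∨ (s ∧ r), u
5. ¬r, u
Accessibility: uRu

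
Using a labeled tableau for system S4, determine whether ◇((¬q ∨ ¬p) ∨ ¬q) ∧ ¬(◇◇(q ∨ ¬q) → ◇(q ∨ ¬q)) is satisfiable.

1. ◇((¬q ∨ ¬p) ∨ ¬q) ∧ ¬(◇◇(q ∨ ¬q) → ◇(q ∨ ¬q)), w0
2. ◇((¬q ∨ ¬p) ∨ ¬q), w0
3. ¬(◇◇(q ∨ ¬q) → ◇(q ∨ ¬q)), w0
4. ◇◇(q ∨ ¬q), w0
5. ¬◇(q ∨ ¬q), w0
6. ¬(q ∨ ¬q), w0
7. ¬q, w0
8. q, w0
Accessibility: w0Rw0
Branch closes: q and ¬q both at w0.
All branches of the tableau close; one closing branch shown above.

No, unsatisfiable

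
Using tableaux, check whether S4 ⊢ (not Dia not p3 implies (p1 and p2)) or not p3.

Tableau for the negation not ((not Dia not p3 implies (p1 and p2)) or not p3):
1. not ((not Dia not p3 implies (p1 and p2)) or not p3), u
2. not (not Dia not p3 implies (p1 and p2)), u   [neg-or-rule on 1]
3. p3, u   [neg-or-rule on 1]
4. not Dia not p3, u   [neg-implies-rule on 2]
5. not (p1 and p2), u   [neg-implies-rule on 2]
6. not p2, u   [neg-and-rule on 5 (branches; this branch)]
Accessibility: uRu
The negation has an open branch (countermodel exists).

Invalid (countermodel exists)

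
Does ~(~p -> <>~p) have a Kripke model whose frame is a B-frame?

1. ~(~p -> <>~p), w0
2. ~p, w0   [~->-rule on 1]
3. ~<>~p, w0   [~->-rule on 1]
4. p, w0   [~<>-rule on 3 via w0Rw0]
Accessibility: w0Rw0
Branch closes: p and ~p both at w0.
(One branch shown.) All branches close.

No, unsatisfiable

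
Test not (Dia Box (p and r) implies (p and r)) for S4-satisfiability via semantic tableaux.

1. not (Dia Box (p and r) implies (p and r)), w0
2. Dia Box (p and r), w0   [neg-implies-rule on 1]
3. not (p and r), w0   [neg-implies-rule on 1]
4. not r, w0   [neg-and-rule on 3 (branches; this branch)]
5. Box (p and r), w1   [Dia-rule on 2: fresh world w1, w0Rw1]
6. p and r, w1   [Box-rule on 5 via w1Rw1]
7. p, w1   [and-rule on 6]
8. r, w1   [and-rule on 6]
Accessibility: w0Rw0, w0Rw1, w1Rw1

Yes, satisfiable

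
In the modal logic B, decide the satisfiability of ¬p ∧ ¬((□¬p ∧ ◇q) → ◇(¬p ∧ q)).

1. ¬p ∧ ¬((□¬p ∧ ◇q) → ◇(¬p ∧ q)), 0
2. ¬p, 0
3. ¬((□¬p ∧ ◇q) → ◇(¬p ∧ q)), 0
4. □¬p ∧ ◇q, 0
5. ¬◇(¬p ∧ q), 0
6. □¬p, 0
7. ◇q, 0
8. ¬(¬p ∧ q), 0
9. ¬q, 0
10. q, 1
11. ¬(¬p ∧ q), 1
12. ¬p, 1
13. ¬q, 1
Accessibility: 0R0, 0R1, 1R0, 1R1
Branch closes: q and ¬q both at 1.
(One branch shown.) All branches close.

Unsatisfiable (every branch closes)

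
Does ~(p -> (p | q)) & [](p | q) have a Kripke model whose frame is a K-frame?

1. ~(p -> (p | q)) & [](p | q), u
2. ~(p -> (p | q)), u   [&-rule on 1]
3. [](p | q), u   [&-rule on 1]
4. p, u   [~->-rule on 2]
5. ~(p | q), u   [~->-rule on 2]
6. ~p, u   [~|-rule on 5]
7. ~q, u   [~|-rule on 5]
Branch closes: p and ~p both at u.
Every branch closes; the branch above is one of them.

Unsatisfiable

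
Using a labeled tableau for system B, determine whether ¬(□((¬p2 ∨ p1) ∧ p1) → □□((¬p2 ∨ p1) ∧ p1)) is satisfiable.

Satisfiable (open branch found)

1. ¬(□((¬p2 ∨ p1) ∧ p1) → □□((¬p2 ∨ p1) ∧ p1)), 0
2. □((¬p2 ∨ p1) ∧ p1), 0   [¬→-rule on 1]
3. ¬□□((¬p2 ∨ p1) ∧ p1), 0   [¬→-rule on 1]
4. (¬p2 ∨ p1) ∧ p1, 0   [□-rule on 2 via 0R0]
5. ¬p2 ∨ p1, 0   [∧-rule on 4]
6. p1, 0   [∧-rule on 4]
7. ¬□((¬p2 ∨ p1) ∧ p1), 1   [¬□-rule on 3: fresh world 1, 0R1]
8. (¬p2 ∨ p1) ∧ p1, 1   [□-rule on 2 via 0R1]
9. ¬p2 ∨ p1, 1   [∧-rule on 8]
10. p1, 1   [∧-rule on 8]
11. ¬((¬p2 ∨ p1) ∧ p1), 2   [¬□-rule on 7: fresh world 2, 1R2]
12. ¬p1, 2   [¬∧-rule on 11 (branches; this branch)]
Accessibility: 0R0, 0R1, 1R0, 1R1, 1R2, 2R1, 2R2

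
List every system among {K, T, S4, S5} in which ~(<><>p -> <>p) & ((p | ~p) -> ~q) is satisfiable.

K, T

T-tableau for the formula:
1. ~(<><>p -> <>p) & ((p | ~p) -> ~q), 0
2. ~(<><>p -> <>p), 0
3. (p | ~p) -> ~q, 0
4. <><>p, 0
5. ~<>p, 0
6. ~p, 0
7. ~q, 0
8. <>p, 1
9. ~p, 1
10. p, 2
Accessibility: 0R0, 0R1, 1R1, 1R2, 2R2
Complete open branch: satisfiable in T, hence also in K (this T-model is also a K-model).
S4-tableau for the formula:
1. ~(<><>p -> <>p) & ((p | ~p) -> ~q), 0
2. ~(<><>p -> <>p), 0
3. (p | ~p) -> ~q, 0
4. <><>p, 0
5. ~<>p, 0
6. ~p, 0
7. ~q, 0
8. <>p, 1
9. ~p, 1
10. p, 2
11. ~p, 2
Accessibility: 0R0, 0R1, 0R2, 1R1, 1R2, 2R2
Branch closes: p and ~p both at 2.
Every branch closes (one shown): unsatisfiable in S4, hence also in S5 (every S5-frame is an S4-frame).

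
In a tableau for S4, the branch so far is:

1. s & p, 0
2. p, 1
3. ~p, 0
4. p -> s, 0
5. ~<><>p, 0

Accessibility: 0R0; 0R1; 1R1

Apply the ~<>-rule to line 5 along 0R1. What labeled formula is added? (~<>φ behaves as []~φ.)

~<>p, 1

~<>φ behaves as []~φ: propagate the negated body to each accessible world.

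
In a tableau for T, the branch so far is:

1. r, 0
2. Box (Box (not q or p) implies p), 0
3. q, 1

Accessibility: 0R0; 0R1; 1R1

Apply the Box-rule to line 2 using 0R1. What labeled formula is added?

Box (not q or p) implies p, 1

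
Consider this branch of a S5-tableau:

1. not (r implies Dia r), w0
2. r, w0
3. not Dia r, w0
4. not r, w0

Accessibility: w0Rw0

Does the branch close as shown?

Both r and not r appear at w0.

Closed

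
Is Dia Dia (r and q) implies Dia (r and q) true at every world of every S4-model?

Yes, valid

Tableau for the negation not (Dia Dia (r and q) implies Dia (r and q)):
1. not (Dia Dia (r and q) implies Dia (r and q)), w0
2. Dia Dia (r and q), w0
3. not Dia (r and q), w0
4. not (r and q), w0
5. not q, w0
6. Dia (r and q), w1
7. not (r and q), w1
8. not q, w1
9. r and q, w2
10. r, w2
11. q, w2
12. not (r and q), w2
13. not q, w2
Accessibility: w0Rw0, w0Rw1, w0Rw2, w1Rw1, w1Rw2, w2Rw2
Branch closes: q and not q both at w2.
Every branch of the negation's tableau closes; the branch above is one of them.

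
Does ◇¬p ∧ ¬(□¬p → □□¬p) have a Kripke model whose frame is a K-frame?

Satisfiable (open branch found)

1. ◇¬p ∧ ¬(□¬p → □□¬p), w0
2. ◇¬p, w0
3. ¬(□¬p → □□¬p), w0
4. □¬p, w0
5. ¬□□¬p, w0
6. ¬p, w1
7. ¬□¬p, w2
8. ¬p, w2
9. p, w3
Accessibility: w0Rw1, w0Rw2, w2Rw3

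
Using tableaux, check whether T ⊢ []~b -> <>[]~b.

Yes, valid

Tableau for the negation ~([]~b -> <>[]~b):
1. ~([]~b -> <>[]~b), 0
2. []~b, 0
3. ~<>[]~b, 0
4. ~b, 0
5. ~[]~b, 0
6. b, 1
7. ~b, 1
Accessibility: 0R0, 0R1, 1R1
Branch closes: b and ~b both at 1.
All branches of the negation close; one closing branch shown above.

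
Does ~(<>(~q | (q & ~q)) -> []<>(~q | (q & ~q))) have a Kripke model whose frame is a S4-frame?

Satisfiable

1. ~(<>(~q | (q & ~q)) -> []<>(~q | (q & ~q))), u
2. <>(~q | (q & ~q)), u
3. ~[]<>(~q | (q & ~q)), u
4. ~q | (q & ~q), v
5. ~q, v
6. ~<>(~q | (q & ~q)), w
7. ~(~q | (q & ~q)), w
8. q, w
9. ~(q & ~q), w
Accessibility: uRu, uRv, uRw, vRv, wRw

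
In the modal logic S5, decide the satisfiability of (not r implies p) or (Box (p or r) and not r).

Satisfiable (open branch found)

1. (not r implies p) or (Box (p or r) and not r), u
2. Box (p or r) and not r, u
3. Box (p or r), u
4. not r, u
5. p or r, u
6. p, u
Accessibility: uRu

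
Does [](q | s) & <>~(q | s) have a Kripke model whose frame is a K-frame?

Unsatisfiable

1. [](q | s) & <>~(q | s), u
2. [](q | s), u
3. <>~(q | s), u
4. ~(q | s), v
5. ~q, v
6. ~s, v
7. q | s, v
8. s, v
Accessibility: uRv
Branch closes: s and ~s both at v.
All branches of the tableau close; one closing branch shown above.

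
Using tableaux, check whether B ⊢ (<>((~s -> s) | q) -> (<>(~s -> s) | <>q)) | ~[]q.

Yes, valid

Tableau for the negation ~((<>((~s -> s) | q) -> (<>(~s -> s) | <>q)) | ~[]q):
1. ~((<>((~s -> s) | q) -> (<>(~s -> s) | <>q)) | ~[]q), 0
2. ~(<>((~s -> s) | q) -> (<>(~s -> s) | <>q)), 0   [~|-rule on 1]
3. []q, 0   [~|-rule on 1]
4. <>((~s -> s) | q), 0   [~->-rule on 2]
5. ~(<>(~s -> s) | <>q), 0   [~->-rule on 2]
6. ~<>(~s -> s), 0   [~|-rule on 5]
7. ~<>q, 0   [~|-rule on 5]
8. q, 0   [[]-rule on 3 via 0R0]
9. ~(~s -> s), 0   [~<>-rule on 6 via 0R0]
10. ~s, 0   [~->-rule on 9]
11. ~q, 0   [~<>-rule on 7 via 0R0]
Accessibility: 0R0
Branch closes: q and ~q both at 0.
Every branch of the negation's tableau closes; the branch above is one of them.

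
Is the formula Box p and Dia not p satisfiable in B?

Unsatisfiable

1. Box p and Dia not p, w0
2. Box p, w0   [and-rule on 1]
3. Dia not p, w0   [and-rule on 1]
4. p, w0   [Box-rule on 2 via w0Rw0]
5. not p, w1   [Dia-rule on 3: fresh world w1, w0Rw1]
6. p, w1   [Box-rule on 2 via w0Rw1]
Accessibility: w0Rw0, w0Rw1, w1Rw0, w1Rw1
Branch closes: p and not p both at w1.
All branches of the tableau close; one closing branch shown above.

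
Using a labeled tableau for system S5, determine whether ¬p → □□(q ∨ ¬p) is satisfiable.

Yes, satisfiable

1. ¬p → □□(q ∨ ¬p), w0
2. □□(q ∨ ¬p), w0
3. □(q ∨ ¬p), w0
4. q ∨ ¬p, w0
5. ¬p, w0
Accessibility: w0Rw0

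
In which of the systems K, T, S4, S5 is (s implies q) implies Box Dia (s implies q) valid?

S5

S4-tableau for the negation not ((s implies q) implies Box Dia (s implies q)):
1. not ((s implies q) implies Box Dia (s implies q)), u
2. s implies q, u   [neg-implies-rule on 1]
3. not Box Dia (s implies q), u   [neg-implies-rule on 1]
4. q, u   [implies-rule on 2 (branches; this branch)]
5. not Dia (s implies q), v   [neg-Box-rule on 3: fresh world v, uRv]
6. not (s implies q), v   [neg-Dia-rule on 5 via vRv]
7. s, v   [neg-implies-rule on 6]
8. not q, v   [neg-implies-rule on 6]
Accessibility: uRu, uRv, vRv
Complete open branch: countermodel on an S4-frame, so not valid in S4, nor in K, T (the same frame is also a K-frame and a T-frame).
S5-tableau for the negation not ((s implies q) implies Box Dia (s implies q)):
1. not ((s implies q) implies Box Dia (s implies q)), u
2. s implies q, u   [neg-implies-rule on 1]
3. not Box Dia (s implies q), u   [neg-implies-rule on 1]
4. q, u   [implies-rule on 2 (branches; this branch)]
5. not Dia (s implies q), v   [neg-Box-rule on 3: fresh world v, uRv]
6. not (s implies q), u   [neg-Dia-rule on 5 via vRu]
7. s, u   [neg-implies-rule on 6]
8. not q, u   [neg-implies-rule on 6]
Accessibility: uRu, uRv, vRu, vRv
Branch closes: q and not q both at u.
Every branch closes (one shown): valid in S5.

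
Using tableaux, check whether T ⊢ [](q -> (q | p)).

Yes, valid

Tableau for the negation ~[](q -> (q | p)):
1. ~[](q -> (q | p)), 0
2. ~(q -> (q | p)), 1
3. q, 1
4. ~(q | p), 1
5. ~q, 1
6. ~p, 1
Accessibility: 0R0, 0R1, 1R1
Branch closes: q and ~q both at 1.
Every branch of the negation's tableau closes; the branch above is one of them.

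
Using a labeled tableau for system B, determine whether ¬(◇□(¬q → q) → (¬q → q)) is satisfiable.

1. ¬(◇□(¬q → q) → (¬q → q)), 0
2. ◇□(¬q → q), 0   [¬→-rule on 1]
3. ¬(¬q → q), 0   [¬→-rule on 1]
4. ¬q, 0   [¬→-rule on 3]
5. □(¬q → q), 1   [◇-rule on 2: fresh world 1, 0R1]
6. ¬q → q, 0   [□-rule on 5 via 1R0]
7. ¬q → q, 1   [□-rule on 5 via 1R1]
8. q, 0   [→-rule on 6 (branches; this branch)]
Accessibility: 0R0, 0R1, 1R0, 1R1
Branch closes: q and ¬q both at 0.
(One branch shown.) All branches close.

No, unsatisfiable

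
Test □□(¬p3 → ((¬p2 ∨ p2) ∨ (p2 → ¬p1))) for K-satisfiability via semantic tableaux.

Satisfiable

1. □□(¬p3 → ((¬p2 ∨ p2) ∨ (p2 → ¬p1))), w0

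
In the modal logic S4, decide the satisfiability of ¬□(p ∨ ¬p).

1. ¬□(p ∨ ¬p), 0
2. ¬(p ∨ ¬p), 1   [¬□-rule on 1: fresh world 1, 0R1]
3. ¬p, 1   [¬∨-rule on 2]
4. p, 1   [¬∨-rule on 2]
Accessibility: 0R0, 0R1, 1R1
Branch closes: p and ¬p both at 1.
All branches of the tableau close; one closing branch shown above.

No, unsatisfiable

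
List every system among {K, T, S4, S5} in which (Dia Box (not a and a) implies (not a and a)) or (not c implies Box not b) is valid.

T-tableau for the negation not ((Dia Box (not a and a) implies (not a and a)) or (not c implies Box not b)):
1. not ((Dia Box (not a and a) implies (not a and a)) or (not c implies Box not b)), w0
2. not (Dia Box (not a and a) implies (not a and a)), w0
3. not (not c implies Box not b), w0
4. Dia Box (not a and a), w0
5. not (not a and a), w0
6. not c, w0
7. not Box not b, w0
8. not a, w0
9. Box (not a and a), w1
10. not a and a, w1
11. not a, w1
12. a, w1
Accessibility: w0Rw0, w0Rw1, w1Rw1
Branch closes: a and not a both at w1.
Every branch closes (one shown): valid in T, hence also in S4, S5 (every theorem of T is a theorem of S4 and S5).
K-tableau for the negation not ((Dia Box (not a and a) implies (not a and a)) or (not c implies Box not b)):
1. not ((Dia Box (not a and a) implies (not a and a)) or (not c implies Box not b)), w0
2. not (Dia Box (not a and a) implies (not a and a)), w0
3. not (not c implies Box not b), w0
4. Dia Box (not a and a), w0
5. not (not a and a), w0
6. not c, w0
7. not Box not b, w0
8. not a, w0
9. Box (not a and a), w1
10. b, w2
Accessibility: w0Rw1, w0Rw2
Complete open branch: countermodel on a K-frame, so not valid in K.

T, S4, S5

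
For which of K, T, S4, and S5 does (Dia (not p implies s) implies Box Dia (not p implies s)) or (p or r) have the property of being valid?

S5

S4-tableau for the negation not ((Dia (not p implies s) implies Box Dia (not p implies s)) or (p or r)):
1. not ((Dia (not p implies s) implies Box Dia (not p implies s)) or (p or r)), 0
2. not (Dia (not p implies s) implies Box Dia (not p implies s)), 0
3. not (p or r), 0
4. Dia (not p implies s), 0
5. not Box Dia (not p implies s), 0
6. not p, 0
7. not r, 0
8. not p implies s, 1
9. s, 1
10. not Dia (not p implies s), 2
11. not (not p implies s), 2
12. not p, 2
13. not s, 2
Accessibility: 0R0, 0R1, 0R2, 1R1, 2R2
Complete open branch: countermodel on an S4-frame, so not valid in S4, nor in K, T (the same frame is also a K-frame and a T-frame).
S5-tableau for the negation not ((Dia (not p implies s) implies Box Dia (not p implies s)) or (p or r)):
1. not ((Dia (not p implies s) implies Box Dia (not p implies s)) or (p or r)), 0
2. not (Dia (not p implies s) implies Box Dia (not p implies s)), 0
3. not (p or r), 0
4. Dia (not p implies s), 0
5. not Box Dia (not p implies s), 0
6. not p, 0
7. not r, 0
8. not p implies s, 1
9. s, 1
10. not Dia (not p implies s), 2
11. not (not p implies s), 0
12. not s, 0
13. not (not p implies s), 1
14. not p, 1
15. not s, 1
Accessibility: 0R0, 0R1, 0R2, 1R0, 1R1, 1R2, 2R0, 2R1, 2R2
Branch closes: s and not s both at 1.
Every branch closes (one shown): valid in S5.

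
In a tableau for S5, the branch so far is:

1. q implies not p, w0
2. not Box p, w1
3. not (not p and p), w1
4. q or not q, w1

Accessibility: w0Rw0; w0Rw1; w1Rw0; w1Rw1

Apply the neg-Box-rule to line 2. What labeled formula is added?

a fresh world w2 with w1Rw2, and not p at w2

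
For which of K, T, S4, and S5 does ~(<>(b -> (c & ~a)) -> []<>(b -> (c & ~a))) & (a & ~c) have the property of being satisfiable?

K, T, S4

S5-tableau for the formula:
1. ~(<>(b -> (c & ~a)) -> []<>(b -> (c & ~a))) & (a & ~c), 0
2. ~(<>(b -> (c & ~a)) -> []<>(b -> (c & ~a))), 0
3. a & ~c, 0
4. <>(b -> (c & ~a)), 0
5. ~[]<>(b -> (c & ~a)), 0
6. a, 0
7. ~c, 0
8. b -> (c & ~a), 1
9. c & ~a, 1
10. c, 1
11. ~a, 1
12. ~<>(b -> (c & ~a)), 2
13. ~(b -> (c & ~a)), 0
14. b, 0
15. ~(c & ~a), 0
16. ~(b -> (c & ~a)), 1
17. b, 1
18. ~(c & ~a), 1
19. ~(b -> (c & ~a)), 2
20. b, 2
21. ~(c & ~a), 2
22. a, 1
Accessibility: 0R0, 0R1, 0R2, 1R0, 1R1, 1R2, 2R0, 2R1, 2R2
Branch closes: a and ~a both at 1.
Every branch closes (one shown): unsatisfiable in S5.
S4-tableau for the formula:
1. ~(<>(b -> (c & ~a)) -> []<>(b -> (c & ~a))) & (a & ~c), 0
2. ~(<>(b -> (c & ~a)) -> []<>(b -> (c & ~a))), 0
3. a & ~c, 0
4. <>(b -> (c & ~a)), 0
5. ~[]<>(b -> (c & ~a)), 0
6. a, 0
7. ~c, 0
8. b -> (c & ~a), 1
9. c & ~a, 1
10. c, 1
11. ~a, 1
12. ~<>(b -> (c & ~a)), 2
13. ~(b -> (c & ~a)), 2
14. b, 2
15. ~(c & ~a), 2
16. a, 2
Accessibility: 0R0, 0R1, 0R2, 1R1, 2R2
Complete open branch: satisfiable in S4, hence also in K, T (this S4-model is also a K-model and a T-model).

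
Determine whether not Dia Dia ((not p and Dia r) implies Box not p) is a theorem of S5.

No, not valid

Tableau for the negation Dia Dia ((not p and Dia r) implies Box not p):
1. Dia Dia ((not p and Dia r) implies Box not p), 0
2. Dia ((not p and Dia r) implies Box not p), 1   [Dia-rule on 1: fresh world 1, 0R1]
3. (not p and Dia r) implies Box not p, 2   [Dia-rule on 2: fresh world 2, 1R2]
4. Box not p, 2   [implies-rule on 3 (branches; this branch)]
5. not p, 0   [Box-rule on 4 via 2R0]
6. not p, 1   [Box-rule on 4 via 2R1]
7. not p, 2   [Box-rule on 4 via 2R2]
Accessibility: 0R0, 0R1, 0R2, 1R0, 1R1, 1R2, 2R0, 2R1, 2R2
The negation has an open branch (countermodel exists).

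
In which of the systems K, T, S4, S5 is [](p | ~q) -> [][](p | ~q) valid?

S4-tableau for the negation ~([](p | ~q) -> [][](p | ~q)):
1. ~([](p | ~q) -> [][](p | ~q)), u
2. [](p | ~q), u
3. ~[][](p | ~q), u
4. p | ~q, u
5. ~q, u
6. ~[](p | ~q), v
7. p | ~q, v
8. ~q, v
9. ~(p | ~q), w
10. ~p, w
11. q, w
12. p | ~q, w
13. ~q, w
Accessibility: uRu, uRv, uRw, vRv, vRw, wRw
Branch closes: q and ~q both at w.
Every branch closes (one shown): valid in S4, hence also in S5 (every theorem of S4 is a theorem of S5).
T-tableau for the negation ~([](p | ~q) -> [][](p | ~q)):
1. ~([](p | ~q) -> [][](p | ~q)), u
2. [](p | ~q), u
3. ~[][](p | ~q), u
4. p | ~q, u
5. ~q, u
6. ~[](p | ~q), v
7. p | ~q, v
8. ~q, v
9. ~(p | ~q), w
10. ~p, w
11. q, w
Accessibility: uRu, uRv, vRv, vRw, wRw
Complete open branch: countermodel on a T-frame, so not valid in T, nor in K (the same frame is also a K-frame).

S4, S5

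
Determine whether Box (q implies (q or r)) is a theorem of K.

Tableau for the negation not Box (q implies (q or r)):
1. not Box (q implies (q or r)), w0
2. not (q implies (q or r)), w1
3. q, w1
4. not (q or r), w1
5. not q, w1
6. not r, w1
Accessibility: w0Rw1
Branch closes: q and not q both at w1.
All branches of the negation close; one closing branch shown above.

Valid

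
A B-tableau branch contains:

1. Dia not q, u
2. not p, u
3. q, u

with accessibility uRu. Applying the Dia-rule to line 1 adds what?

a fresh world v with uRv, and not q at v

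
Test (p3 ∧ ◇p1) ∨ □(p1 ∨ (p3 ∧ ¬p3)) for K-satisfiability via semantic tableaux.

1. (p3 ∧ ◇p1) ∨ □(p1 ∨ (p3 ∧ ¬p3)), w0
2. □(p1 ∨ (p3 ∧ ¬p3)), w0   [∨-rule on 1 (branches; this branch)]

Satisfiable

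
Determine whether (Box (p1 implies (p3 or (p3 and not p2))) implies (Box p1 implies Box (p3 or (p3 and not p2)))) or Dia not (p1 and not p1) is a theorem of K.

Tableau for the negation not ((Box (p1 implies (p3 or (p3 and not p2))) implies (Box p1 implies Box (p3 or (p3 and not p2)))) or Dia not (p1 and not p1)):
1. not ((Box (p1 implies (p3 or (p3 and not p2))) implies (Box p1 implies Box (p3 or (p3 and not p2)))) or Dia not (p1 and not p1)), u
2. not (Box (p1 implies (p3 or (p3 and not p2))) implies (Box p1 implies Box (p3 or (p3 and not p2)))), u   [neg-or-rule on 1]
3. not Dia not (p1 and not p1), u   [neg-or-rule on 1]
4. Box (p1 implies (p3 or (p3 and not p2))), u   [neg-implies-rule on 2]
5. not (Box p1 implies Box (p3 or (p3 and not p2))), u   [neg-implies-rule on 2]
6. Box p1, u   [neg-implies-rule on 5]
7. not Box (p3 or (p3 and not p2)), u   [neg-implies-rule on 5]
8. not (p3 or (p3 and not p2)), v   [neg-Box-rule on 7: fresh world v, uRv]
9. not p3, v   [neg-or-rule on 8]
10. not (p3 and not p2), v   [neg-or-rule on 8]
11. p1 and not p1, v   [neg-Dia-rule on 3 via uRv]
12. p1, v   [and-rule on 11]
13. not p1, v   [and-rule on 11]
Accessibility: uRv
Branch closes: p1 and not p1 both at v.
All branches of the negation close; one closing branch shown above.

Yes, valid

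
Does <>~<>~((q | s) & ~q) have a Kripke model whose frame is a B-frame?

Satisfiable (open branch found)

1. <>~<>~((q | s) & ~q), w0
2. ~<>~((q | s) & ~q), w1
3. (q | s) & ~q, w0
4. q | s, w0
5. ~q, w0
6. (q | s) & ~q, w1
7. q | s, w1
8. ~q, w1
9. s, w0
10. s, w1
Accessibility: w0Rw0, w0Rw1, w1Rw0, w1Rw1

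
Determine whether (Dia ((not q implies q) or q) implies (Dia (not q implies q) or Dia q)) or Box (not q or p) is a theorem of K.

Tableau for the negation not ((Dia ((not q implies q) or q) implies (Dia (not q implies q) or Dia q)) or Box (not q or p)):
1. not ((Dia ((not q implies q) or q) implies (Dia (not q implies q) or Dia q)) or Box (not q or p)), w0
2. not (Dia ((not q implies q) or q) implies (Dia (not q implies q) or Dia q)), w0
3. not Box (not q or p), w0
4. Dia ((not q implies q) or q), w0
5. not (Dia (not q implies q) or Dia q), w0
6. not Dia (not q implies q), w0
7. not Dia q, w0
8. not (not q or p), w1
9. q, w1
10. not p, w1
11. not (not q implies q), w1
12. not q, w1
Accessibility: w0Rw1
Branch closes: q and not q both at w1.
All branches of the negation close; one closing branch shown above.

Yes, valid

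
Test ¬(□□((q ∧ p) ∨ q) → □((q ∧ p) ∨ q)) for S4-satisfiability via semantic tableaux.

1. ¬(□□((q ∧ p) ∨ q) → □((q ∧ p) ∨ q)), 0
2. □□((q ∧ p) ∨ q), 0
3. ¬□((q ∧ p) ∨ q), 0
4. □((q ∧ p) ∨ q), 0
5. (q ∧ p) ∨ q, 0
6. q ∧ p, 0
7. q, 0
8. p, 0
9. ¬((q ∧ p) ∨ q), 1
10. ¬(q ∧ p), 1
11. ¬q, 1
12. □((q ∧ p) ∨ q), 1
13. (q ∧ p) ∨ q, 1
14. ¬p, 1
15. q ∧ p, 1
16. q, 1
17. p, 1
Accessibility: 0R0, 0R1, 1R1
Branch closes: q and ¬q both at 1.
Every branch closes; the branch above is one of them.

Unsatisfiable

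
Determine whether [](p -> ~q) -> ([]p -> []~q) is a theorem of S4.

Tableau for the negation ~([](p -> ~q) -> ([]p -> []~q)):
1. ~([](p -> ~q) -> ([]p -> []~q)), u
2. [](p -> ~q), u   [~->-rule on 1]
3. ~([]p -> []~q), u   [~->-rule on 1]
4. []p, u   [~->-rule on 3]
5. ~[]~q, u   [~->-rule on 3]
6. p -> ~q, u   [[]-rule on 2 via uRu]
7. p, u   [[]-rule on 4 via uRu]
8. ~q, u   [->-rule on 6 (branches; this branch)]
9. q, v   [~[]-rule on 5: fresh world v, uRv]
10. p -> ~q, v   [[]-rule on 2 via uRv]
11. p, v   [[]-rule on 4 via uRv]
12. ~q, v   [->-rule on 10 (branches; this branch)]
Accessibility: uRu, uRv, vRv
Branch closes: q and ~q both at v.
All branches of the negation close; one closing branch shown above.

Valid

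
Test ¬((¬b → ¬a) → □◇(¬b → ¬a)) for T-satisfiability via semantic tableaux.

1. ¬((¬b → ¬a) → □◇(¬b → ¬a)), u
2. ¬b → ¬a, u
3. ¬□◇(¬b → ¬a), u
4. ¬a, u
5. ¬◇(¬b → ¬a), v
6. ¬(¬b → ¬a), v
7. ¬b, v
8. a, v
Accessibility: uRu, uRv, vRv

Satisfiable (open branch found)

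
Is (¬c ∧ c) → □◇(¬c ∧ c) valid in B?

Tableau for the negation ¬((¬c ∧ c) → □◇(¬c ∧ c)):
1. ¬((¬c ∧ c) → □◇(¬c ∧ c)), w0
2. ¬c ∧ c, w0
3. ¬□◇(¬c ∧ c), w0
4. ¬c, w0
5. c, w0
Accessibility: w0Rw0
Branch closes: c and ¬c both at w0.
All branches of the negation close; one closing branch shown above.

Valid in B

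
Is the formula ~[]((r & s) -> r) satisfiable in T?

1. ~[]((r & s) -> r), 0
2. ~((r & s) -> r), 1
3. r & s, 1
4. ~r, 1
5. r, 1
6. s, 1
Accessibility: 0R0, 0R1, 1R1
Branch closes: r and ~r both at 1.
All branches of the tableau close; one closing branch shown above.

No, unsatisfiable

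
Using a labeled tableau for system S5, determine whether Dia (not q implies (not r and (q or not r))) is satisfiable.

1. Dia (not q implies (not r and (q or not r))), w0
2. not q implies (not r and (q or not r)), w1   [Dia-rule on 1: fresh world w1, w0Rw1]
3. not r and (q or not r), w1   [implies-rule on 2 (branches; this branch)]
4. not r, w1   [and-rule on 3]
5. q or not r, w1   [and-rule on 3]
Accessibility: w0Rw0, w0Rw1, w1Rw0, w1Rw1

Yes, satisfiable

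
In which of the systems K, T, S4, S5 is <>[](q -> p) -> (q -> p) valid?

S4-tableau for the negation ~(<>[](q -> p) -> (q -> p)):
1. ~(<>[](q -> p) -> (q -> p)), 0
2. <>[](q -> p), 0   [~->-rule on 1]
3. ~(q -> p), 0   [~->-rule on 1]
4. q, 0   [~->-rule on 3]
5. ~p, 0   [~->-rule on 3]
6. [](q -> p), 1   [<>-rule on 2: fresh world 1, 0R1]
7. q -> p, 1   [[]-rule on 6 via 1R1]
8. p, 1   [->-rule on 7 (branches; this branch)]
Accessibility: 0R0, 0R1, 1R1
Complete open branch: countermodel on an S4-frame, so not valid in S4, nor in K, T (the same frame is also a K-frame and a T-frame).
S5-tableau for the negation ~(<>[](q -> p) -> (q -> p)):
1. ~(<>[](q -> p) -> (q -> p)), 0
2. <>[](q -> p), 0   [~->-rule on 1]
3. ~(q -> p), 0   [~->-rule on 1]
4. q, 0   [~->-rule on 3]
5. ~p, 0   [~->-rule on 3]
6. [](q -> p), 1   [<>-rule on 2: fresh world 1, 0R1]
7. q -> p, 0   [[]-rule on 6 via 1R0]
8. q -> p, 1   [[]-rule on 6 via 1R1]
9. p, 0   [->-rule on 7 (branches; this branch)]
Accessibility: 0R0, 0R1, 1R0, 1R1
Branch closes: p and ~p both at 0.
Every branch closes (one shown): valid in S5.

S5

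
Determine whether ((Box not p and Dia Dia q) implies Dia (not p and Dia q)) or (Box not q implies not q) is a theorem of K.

Yes, valid

Tableau for the negation not (((Box not p and Dia Dia q) implies Dia (not p and Dia q)) or (Box not q implies not q)):
1. not (((Box not p and Dia Dia q) implies Dia (not p and Dia q)) or (Box not q implies not q)), w0
2. not ((Box not p and Dia Dia q) implies Dia (not p and Dia q)), w0
3. not (Box not q implies not q), w0
4. Box not p and Dia Dia q, w0
5. not Dia (not p and Dia q), w0
6. Box not q, w0
7. q, w0
8. Box not p, w0
9. Dia Dia q, w0
10. Dia q, w1
11. not (not p and Dia q), w1
12. not q, w1
13. not p, w1
14. not Dia q, w1
15. q, w2
16. not q, w2
Accessibility: w0Rw1, w1Rw2
Branch closes: q and not q both at w2.
All branches of the negation close; one closing branch shown above.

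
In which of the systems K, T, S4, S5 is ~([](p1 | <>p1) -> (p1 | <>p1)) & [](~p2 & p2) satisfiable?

T-tableau for the formula:
1. ~([](p1 | <>p1) -> (p1 | <>p1)) & [](~p2 & p2), w0
2. ~([](p1 | <>p1) -> (p1 | <>p1)), w0   [&-rule on 1]
3. [](~p2 & p2), w0   [&-rule on 1]
4. [](p1 | <>p1), w0   [~->-rule on 2]
5. ~(p1 | <>p1), w0   [~->-rule on 2]
6. ~p1, w0   [~|-rule on 5]
7. ~<>p1, w0   [~|-rule on 5]
8. ~p2 & p2, w0   [[]-rule on 3 via w0Rw0]
9. ~p2, w0   [&-rule on 8]
10. p2, w0   [&-rule on 8]
Accessibility: w0Rw0
Branch closes: p2 and ~p2 both at w0.
Every branch closes (one shown): unsatisfiable in T, hence also in S4, S5 (every S4/S5-frame is a T-frame).
K-tableau for the formula:
1. ~([](p1 | <>p1) -> (p1 | <>p1)) & [](~p2 & p2), w0
2. ~([](p1 | <>p1) -> (p1 | <>p1)), w0   [&-rule on 1]
3. [](~p2 & p2), w0   [&-rule on 1]
4. [](p1 | <>p1), w0   [~->-rule on 2]
5. ~(p1 | <>p1), w0   [~->-rule on 2]
6. ~p1, w0   [~|-rule on 5]
7. ~<>p1, w0   [~|-rule on 5]
Complete open branch: satisfiable in K.

K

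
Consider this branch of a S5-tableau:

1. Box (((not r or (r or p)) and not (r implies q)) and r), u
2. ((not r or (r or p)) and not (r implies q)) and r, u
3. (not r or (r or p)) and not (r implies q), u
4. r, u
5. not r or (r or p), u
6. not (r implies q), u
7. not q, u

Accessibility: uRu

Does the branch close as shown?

Open

No atom appears with both signs at the same world.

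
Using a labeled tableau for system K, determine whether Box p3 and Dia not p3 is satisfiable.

1. Box p3 and Dia not p3, 0
2. Box p3, 0
3. Dia not p3, 0
4. not p3, 1
5. p3, 1
Accessibility: 0R1
Branch closes: p3 and not p3 both at 1.
All branches of the tableau close; one closing branch shown above.

No, unsatisfiable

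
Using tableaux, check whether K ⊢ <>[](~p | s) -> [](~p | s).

Tableau for the negation ~(<>[](~p | s) -> [](~p | s)):
1. ~(<>[](~p | s) -> [](~p | s)), 0
2. <>[](~p | s), 0   [~->-rule on 1]
3. ~[](~p | s), 0   [~->-rule on 1]
4. [](~p | s), 1   [<>-rule on 2: fresh world 1, 0R1]
5. ~(~p | s), 2   [~[]-rule on 3: fresh world 2, 0R2]
6. p, 2   [~|-rule on 5]
7. ~s, 2   [~|-rule on 5]
Accessibility: 0R1, 0R2
The negation has an open branch (countermodel exists).

Invalid (countermodel exists)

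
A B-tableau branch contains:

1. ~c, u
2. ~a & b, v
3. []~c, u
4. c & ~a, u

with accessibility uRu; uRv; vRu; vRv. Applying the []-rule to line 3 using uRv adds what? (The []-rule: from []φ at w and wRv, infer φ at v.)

~c, v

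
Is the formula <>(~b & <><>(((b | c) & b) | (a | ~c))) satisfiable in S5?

1. <>(~b & <><>(((b | c) & b) | (a | ~c))), w0
2. ~b & <><>(((b | c) & b) | (a | ~c)), w1
3. ~b, w1
4. <><>(((b | c) & b) | (a | ~c)), w1
5. <>(((b | c) & b) | (a | ~c)), w2
6. ((b | c) & b) | (a | ~c), w3
7. a | ~c, w3
8. ~c, w3
Accessibility: w0Rw0, w0Rw1, w0Rw2, w0Rw3, w1Rw0, w1Rw1, w1Rw2, w1Rw3, w2Rw0, w2Rw1, w2Rw2, w2Rw3, w3Rw0, w3Rw1, w3Rw2, w3Rw3

Yes, satisfiable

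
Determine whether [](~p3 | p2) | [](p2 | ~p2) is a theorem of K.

Yes, valid

Tableau for the negation ~([](~p3 | p2) | [](p2 | ~p2)):
1. ~([](~p3 | p2) | [](p2 | ~p2)), 0
2. ~[](~p3 | p2), 0   [~|-rule on 1]
3. ~[](p2 | ~p2), 0   [~|-rule on 1]
4. ~(~p3 | p2), 1   [~[]-rule on 2: fresh world 1, 0R1]
5. p3, 1   [~|-rule on 4]
6. ~p2, 1   [~|-rule on 4]
7. ~(p2 | ~p2), 2   [~[]-rule on 3: fresh world 2, 0R2]
8. ~p2, 2   [~|-rule on 7]
9. p2, 2   [~|-rule on 7]
Accessibility: 0R1, 0R2
Branch closes: p2 and ~p2 both at 2.
All branches of the negation close; one closing branch shown above.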